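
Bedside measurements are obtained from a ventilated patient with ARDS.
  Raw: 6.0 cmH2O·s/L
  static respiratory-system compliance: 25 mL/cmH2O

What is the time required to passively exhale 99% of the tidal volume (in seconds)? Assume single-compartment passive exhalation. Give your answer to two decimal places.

0.69

τ = R × C = 6.0 × 25 mL/cmH2O = 6.0 × 0.025 L/cmH2O = 0.15 s.
Exhaled fraction f = 1 − e^(−t/τ) → t = −τ·ln(1 − f) = −0.15·ln(0.01) = 0.6908 s.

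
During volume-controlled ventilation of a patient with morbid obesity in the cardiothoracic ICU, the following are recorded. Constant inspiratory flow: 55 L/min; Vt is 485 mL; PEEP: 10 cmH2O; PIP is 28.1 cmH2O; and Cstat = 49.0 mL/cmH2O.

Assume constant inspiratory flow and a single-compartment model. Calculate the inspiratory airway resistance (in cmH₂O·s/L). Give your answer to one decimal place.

8.9

Flow: 55 L/min ÷ 60 = 0.9167 L/s.
Equation of motion (constant flow): PIP = Vt/C + R·V̇ + PEEP.
R·V̇ = PIP − Vt/C − PEEP = 28.1 − 485/49.0 − 10 = 28.1 − 9.898 − 10 = 8.202 cmH2O.
R = 8.202 / 0.9167 = 8.947 cmH2O·s/L.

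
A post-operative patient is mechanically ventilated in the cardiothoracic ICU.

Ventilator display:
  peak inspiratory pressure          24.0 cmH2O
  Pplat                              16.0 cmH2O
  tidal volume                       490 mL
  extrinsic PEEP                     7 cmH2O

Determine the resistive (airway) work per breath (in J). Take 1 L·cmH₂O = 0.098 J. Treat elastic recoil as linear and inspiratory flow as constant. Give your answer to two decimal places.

With constant inspiratory flow the resistive pressure is constant at PIP − Pplat = 24.0 − 16.0 = 8.0 cmH2O, so resistive work = 8.0 × 0.490 = 3.92 L·cmH2O.
× 0.098 J/(L·cmH2O) → 0.3842 J.

0.38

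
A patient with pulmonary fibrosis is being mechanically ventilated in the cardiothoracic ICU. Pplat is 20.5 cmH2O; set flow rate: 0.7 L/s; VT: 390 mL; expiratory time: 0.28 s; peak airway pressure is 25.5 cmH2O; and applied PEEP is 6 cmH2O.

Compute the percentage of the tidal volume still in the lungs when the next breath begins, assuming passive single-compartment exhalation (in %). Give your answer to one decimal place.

23.3

R = (PIP − Pplat)/V̇ = (25.5 − 20.5) / 0.7 = 5.0/0.7 = 7.143 cmH2O·s/L.
C = Vt/(Pplat − PEEP) = 390.0 / (20.5 − 6) = 390.0/14.5 = 26.897 mL/cmH2O.
τ = R × C = 7.143 × 0.0269 L/cmH2O = 0.1921 s.
Fraction remaining at end-expiration = e^(−Te/τ) = e^(−0.28/0.1921) = 0.2328 → 23.28%.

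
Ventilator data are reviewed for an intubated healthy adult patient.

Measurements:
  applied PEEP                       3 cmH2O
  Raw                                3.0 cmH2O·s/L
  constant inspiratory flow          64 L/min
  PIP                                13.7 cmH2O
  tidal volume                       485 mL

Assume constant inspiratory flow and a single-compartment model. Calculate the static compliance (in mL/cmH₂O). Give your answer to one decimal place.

64.7

Flow: 64 L/min ÷ 60 = 1.0667 L/s.
Equation of motion (constant flow): PIP = Vt/C + R·V̇ + PEEP.
Vt/C = PIP − R·V̇ − PEEP = 13.7 − 3.0×1.0667 − 3 = 13.7 − 3.2 − 3 = 7.5 cmH2O.
C = Vt / 7.5 = 485 / 7.5 = 64.667 mL/cmH2O.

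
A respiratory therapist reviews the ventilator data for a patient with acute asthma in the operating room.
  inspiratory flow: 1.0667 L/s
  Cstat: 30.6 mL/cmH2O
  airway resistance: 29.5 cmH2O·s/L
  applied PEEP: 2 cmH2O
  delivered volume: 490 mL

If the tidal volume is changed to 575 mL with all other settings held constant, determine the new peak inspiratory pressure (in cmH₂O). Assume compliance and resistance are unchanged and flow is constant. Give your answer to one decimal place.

PIP = Vt/C + R·V̇ + PEEP (constant-flow equation of motion).
Only the elastic term changes: ΔPIP = ΔVt / C = (575 − 490) / 30.6 = 2.778 cmH2O.
Original PIP = 490/30.6 + 29.5×1.0667 + 2 = 49.481 cmH2O; new PIP = 49.481 + (2.778) = 52.259 cmH2O.

52.3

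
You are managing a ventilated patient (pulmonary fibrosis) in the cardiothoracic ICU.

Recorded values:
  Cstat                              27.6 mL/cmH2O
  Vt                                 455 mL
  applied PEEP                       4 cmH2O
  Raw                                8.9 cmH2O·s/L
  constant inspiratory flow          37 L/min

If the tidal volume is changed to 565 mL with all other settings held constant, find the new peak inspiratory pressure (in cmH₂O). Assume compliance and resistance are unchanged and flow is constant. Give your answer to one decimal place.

Flow: 37 L/min ÷ 60 = 0.6167 L/s.
PIP = Vt/C + R·V̇ + PEEP (constant-flow equation of motion).
Only the elastic term changes: ΔPIP = ΔVt / C = (565 − 455) / 27.6 = 3.986 cmH2O.
Original PIP = 455/27.6 + 8.9×0.6167 + 4 = 25.974 cmH2O; new PIP = 25.974 + (3.986) = 29.96 cmH2O.

30.0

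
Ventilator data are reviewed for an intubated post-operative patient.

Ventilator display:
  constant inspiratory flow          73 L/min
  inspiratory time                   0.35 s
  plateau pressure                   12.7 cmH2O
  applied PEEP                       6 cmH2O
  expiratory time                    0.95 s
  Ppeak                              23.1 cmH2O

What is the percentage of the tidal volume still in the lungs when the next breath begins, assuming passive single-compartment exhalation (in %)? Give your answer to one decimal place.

17.4

Flow: 73 L/min ÷ 60 = 1.2167 L/s.
Vt = flow × Ti = 1.2167 L/s × 0.35 s × 1000 mL/L = 425.85 mL.
R = (PIP − Pplat)/V̇ = (23.1 − 12.7) / 1.2167 = 10.4/1.2167 = 8.548 cmH2O·s/L.
C = Vt/(Pplat − PEEP) = 425.85 / (12.7 − 6) = 425.85/6.7 = 63.56 mL/cmH2O.
τ = R × C = 8.548 × 0.06356 L/cmH2O = 0.5433 s.
Fraction remaining at end-expiration = e^(−Te/τ) = e^(−0.95/0.5433) = 0.174 → 17.4%.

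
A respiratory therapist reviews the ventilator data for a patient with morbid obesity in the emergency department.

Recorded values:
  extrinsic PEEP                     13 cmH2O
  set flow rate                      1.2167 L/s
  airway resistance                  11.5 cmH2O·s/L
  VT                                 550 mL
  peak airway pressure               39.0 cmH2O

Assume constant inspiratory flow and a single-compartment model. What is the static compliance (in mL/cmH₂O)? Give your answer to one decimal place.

Equation of motion (constant flow): PIP = Vt/C + R·V̇ + PEEP.
Vt/C = PIP − R·V̇ − PEEP = 39.0 − 11.5×1.2167 − 13 = 39.0 − 13.992 − 13 = 12.008 cmH2O.
C = Vt / 12.008 = 550 / 12.008 = 45.803 mL/cmH2O.

45.8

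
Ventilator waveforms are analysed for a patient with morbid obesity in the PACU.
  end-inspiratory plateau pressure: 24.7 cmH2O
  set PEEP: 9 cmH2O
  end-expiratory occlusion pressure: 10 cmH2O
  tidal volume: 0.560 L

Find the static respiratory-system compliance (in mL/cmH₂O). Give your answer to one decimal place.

End-expiratory occlusion gives total PEEP = 10 cmH2O (intrinsic PEEP = 10 − 9 = 1). Use total PEEP for the elastic gradient.
Cstat = Vt / (Pplat − PEEPtotal) = 560 / (24.7 − 10) = 560 / 14.7 = 38.095 mL/cmH2O.

38.1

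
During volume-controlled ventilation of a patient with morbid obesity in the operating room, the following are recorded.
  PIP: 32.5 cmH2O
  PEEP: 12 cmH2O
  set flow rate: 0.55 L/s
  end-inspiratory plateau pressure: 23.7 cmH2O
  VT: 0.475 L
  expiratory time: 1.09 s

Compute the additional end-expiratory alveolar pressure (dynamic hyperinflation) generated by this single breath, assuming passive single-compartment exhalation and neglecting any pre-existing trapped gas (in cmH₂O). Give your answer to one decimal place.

2.2

R = (PIP − Pplat)/V̇ = (32.5 − 23.7) / 0.55 = 8.8/0.55 = 16.0 cmH2O·s/L.
C = Vt/(Pplat − PEEP) = 475.0 / (23.7 − 12) = 475.0/11.7 = 40.598 mL/cmH2O.
τ = R × C = 16.0 × 0.0406 L/cmH2O = 0.6496 s.
Fraction remaining = e^(−Te/τ) = e^(−1.09/0.6496) = 0.1868; trapped volume = 475.0 × 0.1868 = 88.73 mL.
Additional alveolar pressure from trapping ≈ V_trapped / C = 88.73 / 40.598 = 2.186 cmH2O.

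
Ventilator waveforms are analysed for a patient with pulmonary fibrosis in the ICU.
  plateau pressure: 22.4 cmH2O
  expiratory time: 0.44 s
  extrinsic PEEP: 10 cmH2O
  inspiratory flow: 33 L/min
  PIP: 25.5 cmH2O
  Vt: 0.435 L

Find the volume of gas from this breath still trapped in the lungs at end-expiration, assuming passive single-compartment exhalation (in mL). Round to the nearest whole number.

Flow: 33 L/min ÷ 60 = 0.55 L/s.
R = (PIP − Pplat)/V̇ = (25.5 − 22.4) / 0.55 = 3.1/0.55 = 5.636 cmH2O·s/L.
C = Vt/(Pplat − PEEP) = 435.0 / (22.4 − 10) = 435.0/12.4 = 35.081 mL/cmH2O.
τ = R × C = 5.636 × 0.03508 L/cmH2O = 0.1977 s.
Fraction remaining = e^(−Te/τ) = e^(−0.44/0.1977) = 0.108.
Trapped volume = 435.0 × 0.108 = 46.98 mL.

47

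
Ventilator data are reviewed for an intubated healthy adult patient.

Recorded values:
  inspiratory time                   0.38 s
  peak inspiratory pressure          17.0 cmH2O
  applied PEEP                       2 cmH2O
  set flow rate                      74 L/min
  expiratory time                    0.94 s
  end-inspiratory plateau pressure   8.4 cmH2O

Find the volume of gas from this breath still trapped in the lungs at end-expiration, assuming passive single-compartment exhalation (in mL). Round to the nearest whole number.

74

Flow: 74 L/min ÷ 60 = 1.2333 L/s.
Vt = flow × Ti = 1.2333 L/s × 0.38 s × 1000 mL/L = 468.65 mL.
R = (PIP − Pplat)/V̇ = (17.0 − 8.4) / 1.2333 = 8.6/1.2333 = 6.973 cmH2O·s/L.
C = Vt/(Pplat − PEEP) = 468.65 / (8.4 − 2) = 468.65/6.4 = 73.227 mL/cmH2O.
τ = R × C = 6.973 × 0.07323 L/cmH2O = 0.5106 s.
Fraction remaining = e^(−Te/τ) = e^(−0.94/0.5106) = 0.1587.
Trapped volume = 468.65 × 0.1587 = 74.375 mL.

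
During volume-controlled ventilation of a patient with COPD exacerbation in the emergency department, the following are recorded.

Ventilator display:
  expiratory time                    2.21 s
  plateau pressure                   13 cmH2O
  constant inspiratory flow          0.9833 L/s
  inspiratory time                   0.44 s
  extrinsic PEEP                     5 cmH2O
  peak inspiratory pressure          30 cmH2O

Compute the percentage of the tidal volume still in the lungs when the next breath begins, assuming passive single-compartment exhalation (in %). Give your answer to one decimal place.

9.4

Vt = flow × Ti = 0.9833 L/s × 0.44 s × 1000 mL/L = 432.65 mL.
R = (PIP − Pplat)/V̇ = (30 − 13) / 0.9833 = 17.0/0.9833 = 17.289 cmH2O·s/L.
C = Vt/(Pplat − PEEP) = 432.65 / (13 − 5) = 432.65/8.0 = 54.081 mL/cmH2O.
τ = R × C = 17.289 × 0.05408 L/cmH2O = 0.935 s.
Fraction remaining at end-expiration = e^(−Te/τ) = e^(−2.21/0.935) = 0.09408 → 9.408%.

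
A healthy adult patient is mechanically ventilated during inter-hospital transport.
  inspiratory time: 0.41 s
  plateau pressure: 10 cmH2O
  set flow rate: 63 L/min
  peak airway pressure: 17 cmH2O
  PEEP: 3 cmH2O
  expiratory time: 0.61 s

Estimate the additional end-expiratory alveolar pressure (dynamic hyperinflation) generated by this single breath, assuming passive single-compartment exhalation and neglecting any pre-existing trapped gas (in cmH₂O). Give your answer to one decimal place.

Flow: 63 L/min ÷ 60 = 1.05 L/s.
Vt = flow × Ti = 1.05 L/s × 0.41 s × 1000 mL/L = 430.5 mL.
R = (PIP − Pplat)/V̇ = (17 − 10) / 1.05 = 7.0/1.05 = 6.667 cmH2O·s/L.
C = Vt/(Pplat − PEEP) = 430.5 / (10 − 3) = 430.5/7.0 = 61.5 mL/cmH2O.
τ = R × C = 6.667 × 0.0615 L/cmH2O = 0.41 s.
Fraction remaining = e^(−Te/τ) = e^(−0.61/0.41) = 0.2259; trapped volume = 430.5 × 0.2259 = 97.25 mL.
Additional alveolar pressure from trapping ≈ V_trapped / C = 97.25 / 61.5 = 1.581 cmH2O.

1.6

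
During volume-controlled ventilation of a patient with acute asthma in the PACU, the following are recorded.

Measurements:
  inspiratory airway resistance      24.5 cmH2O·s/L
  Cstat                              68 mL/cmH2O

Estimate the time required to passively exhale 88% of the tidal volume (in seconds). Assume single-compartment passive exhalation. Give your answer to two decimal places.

τ = R × C = 24.5 × 68 mL/cmH2O = 24.5 × 0.068 L/cmH2O = 1.666 s.
Exhaled fraction f = 1 − e^(−t/τ) → t = −τ·ln(1 − f) = −1.666·ln(0.12) = 3.532 s.

3.53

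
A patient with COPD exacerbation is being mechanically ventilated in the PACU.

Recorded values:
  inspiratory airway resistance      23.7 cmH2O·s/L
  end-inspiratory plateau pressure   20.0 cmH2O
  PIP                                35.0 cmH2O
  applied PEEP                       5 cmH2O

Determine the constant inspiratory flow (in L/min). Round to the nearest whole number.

flow = (PIP − Pplat) / Raw = (35.0 − 20.0) / 23.7 = 0.6329 L/s × 60 = 37.974 L/min.

38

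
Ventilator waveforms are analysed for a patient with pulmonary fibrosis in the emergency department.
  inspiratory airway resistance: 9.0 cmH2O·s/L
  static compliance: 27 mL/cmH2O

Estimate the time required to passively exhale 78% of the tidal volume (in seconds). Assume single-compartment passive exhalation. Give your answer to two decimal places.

0.37

τ = R × C = 9.0 × 27 mL/cmH2O = 9.0 × 0.027 L/cmH2O = 0.243 s.
Exhaled fraction f = 1 − e^(−t/τ) → t = −τ·ln(1 − f) = −0.243·ln(0.22) = 0.3679 s.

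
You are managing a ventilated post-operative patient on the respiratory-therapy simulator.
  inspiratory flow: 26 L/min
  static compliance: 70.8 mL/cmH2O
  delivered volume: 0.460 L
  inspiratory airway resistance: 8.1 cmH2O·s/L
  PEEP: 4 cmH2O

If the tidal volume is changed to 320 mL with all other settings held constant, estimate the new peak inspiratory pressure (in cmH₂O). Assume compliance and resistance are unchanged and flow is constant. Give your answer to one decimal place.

12.0

Flow: 26 L/min ÷ 60 = 0.4333 L/s.
PIP = Vt/C + R·V̇ + PEEP (constant-flow equation of motion).
Only the elastic term changes: ΔPIP = ΔVt / C = (320 − 460) / 70.8 = -1.977 cmH2O.
Original PIP = 460/70.8 + 8.1×0.4333 + 4 = 14.007 cmH2O; new PIP = 14.007 + (-1.977) = 12.03 cmH2O.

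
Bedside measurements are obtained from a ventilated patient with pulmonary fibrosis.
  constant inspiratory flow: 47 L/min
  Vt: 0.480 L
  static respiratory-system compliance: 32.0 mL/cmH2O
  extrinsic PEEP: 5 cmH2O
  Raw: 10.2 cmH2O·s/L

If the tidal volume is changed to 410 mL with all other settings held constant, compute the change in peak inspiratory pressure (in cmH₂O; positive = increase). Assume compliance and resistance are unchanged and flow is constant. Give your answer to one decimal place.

-2.2

PIP = Vt/C + R·V̇ + PEEP (constant-flow equation of motion).
Only the elastic term changes: ΔPIP = ΔVt / C = (410 − 480) / 32.0 = -2.188 cmH2O.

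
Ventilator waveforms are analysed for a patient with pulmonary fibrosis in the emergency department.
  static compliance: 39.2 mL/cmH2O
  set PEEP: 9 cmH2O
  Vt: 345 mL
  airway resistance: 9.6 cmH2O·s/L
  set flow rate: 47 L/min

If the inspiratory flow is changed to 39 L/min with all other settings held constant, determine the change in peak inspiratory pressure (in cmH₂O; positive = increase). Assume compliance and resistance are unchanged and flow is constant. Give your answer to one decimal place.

Flow: 47 L/min ÷ 60 = 0.7833 L/s.
New flow: 39 L/min ÷ 60 = 0.65 L/s.
PIP = Vt/C + R·V̇ + PEEP (constant-flow equation of motion).
Only the resistive term changes: ΔPIP = R × ΔV̇ = 9.6 × (0.65 − 0.7833) = 9.6 × -0.1333 = -1.28 cmH2O.

-1.3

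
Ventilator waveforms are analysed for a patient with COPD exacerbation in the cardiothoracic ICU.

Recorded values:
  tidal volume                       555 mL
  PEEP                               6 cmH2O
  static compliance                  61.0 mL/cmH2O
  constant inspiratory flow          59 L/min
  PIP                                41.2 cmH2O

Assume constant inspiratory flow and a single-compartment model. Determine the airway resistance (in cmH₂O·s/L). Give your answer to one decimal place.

Flow: 59 L/min ÷ 60 = 0.9833 L/s.
Equation of motion (constant flow): PIP = Vt/C + R·V̇ + PEEP.
R·V̇ = PIP − Vt/C − PEEP = 41.2 − 555/61.0 − 6 = 41.2 − 9.098 − 6 = 26.102 cmH2O.
R = 26.102 / 0.9833 = 26.545 cmH2O·s/L.

26.5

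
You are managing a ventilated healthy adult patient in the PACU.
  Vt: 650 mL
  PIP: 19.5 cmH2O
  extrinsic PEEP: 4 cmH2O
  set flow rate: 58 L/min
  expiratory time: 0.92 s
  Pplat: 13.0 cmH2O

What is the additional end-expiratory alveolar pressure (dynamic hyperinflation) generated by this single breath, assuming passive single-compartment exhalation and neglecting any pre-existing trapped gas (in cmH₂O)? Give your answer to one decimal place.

Flow: 58 L/min ÷ 60 = 0.9667 L/s.
R = (PIP − Pplat)/V̇ = (19.5 − 13.0) / 0.9667 = 6.5/0.9667 = 6.724 cmH2O·s/L.
C = Vt/(Pplat − PEEP) = 650.0 / (13.0 − 4) = 650.0/9.0 = 72.222 mL/cmH2O.
τ = R × C = 6.724 × 0.07222 L/cmH2O = 0.4856 s.
Fraction remaining = e^(−Te/τ) = e^(−0.92/0.4856) = 0.1504; trapped volume = 650.0 × 0.1504 = 97.76 mL.
Additional alveolar pressure from trapping ≈ V_trapped / C = 97.76 / 72.222 = 1.354 cmH2O.

1.4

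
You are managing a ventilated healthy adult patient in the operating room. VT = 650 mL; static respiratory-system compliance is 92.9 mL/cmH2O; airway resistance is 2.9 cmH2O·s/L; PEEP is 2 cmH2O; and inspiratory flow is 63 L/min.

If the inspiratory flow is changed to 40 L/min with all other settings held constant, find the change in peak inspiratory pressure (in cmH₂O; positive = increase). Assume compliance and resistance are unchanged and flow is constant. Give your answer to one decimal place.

Flow: 63 L/min ÷ 60 = 1.05 L/s.
New flow: 40 L/min ÷ 60 = 0.6667 L/s.
PIP = Vt/C + R·V̇ + PEEP (constant-flow equation of motion).
Only the resistive term changes: ΔPIP = R × ΔV̇ = 2.9 × (0.6667 − 1.05) = 2.9 × -0.3833 = -1.112 cmH2O.

-1.1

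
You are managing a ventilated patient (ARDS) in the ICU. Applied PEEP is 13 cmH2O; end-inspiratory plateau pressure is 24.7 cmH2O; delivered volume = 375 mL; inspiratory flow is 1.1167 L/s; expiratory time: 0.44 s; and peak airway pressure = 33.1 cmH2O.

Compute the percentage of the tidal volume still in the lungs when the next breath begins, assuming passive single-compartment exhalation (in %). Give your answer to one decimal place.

R = (PIP − Pplat)/V̇ = (33.1 − 24.7) / 1.1167 = 8.4/1.1167 = 7.522 cmH2O·s/L.
C = Vt/(Pplat − PEEP) = 375.0 / (24.7 − 13) = 375.0/11.7 = 32.051 mL/cmH2O.
τ = R × C = 7.522 × 0.03205 L/cmH2O = 0.2411 s.
Fraction remaining at end-expiration = e^(−Te/τ) = e^(−0.44/0.2411) = 0.1612 → 16.12%.

16.1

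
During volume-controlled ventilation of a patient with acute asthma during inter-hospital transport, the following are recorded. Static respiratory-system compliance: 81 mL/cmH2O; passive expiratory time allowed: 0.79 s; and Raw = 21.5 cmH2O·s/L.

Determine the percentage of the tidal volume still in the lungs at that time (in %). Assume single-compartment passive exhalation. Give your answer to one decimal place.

τ = R × C = 21.5 × 81 mL/cmH2O = 21.5 × 0.081 L/cmH2O = 1.742 s.
Passive exhalation: V(t)/V₀ = e^(−t/τ) = e^(−0.79/1.742) = 0.6354.
Fraction remaining = 0.6354 → 63.54%.

63.5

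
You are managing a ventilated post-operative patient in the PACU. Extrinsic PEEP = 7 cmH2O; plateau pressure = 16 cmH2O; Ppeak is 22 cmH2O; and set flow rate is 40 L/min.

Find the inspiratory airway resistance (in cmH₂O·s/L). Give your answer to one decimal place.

Flow: 40 L/min ÷ 60 = 0.6667 L/s.
Raw = (PIP − Pplat) / flow = (22 − 16) / 0.6667 = 6.0 / 0.6667 = 9.0 cmH2O·s/L.

9.0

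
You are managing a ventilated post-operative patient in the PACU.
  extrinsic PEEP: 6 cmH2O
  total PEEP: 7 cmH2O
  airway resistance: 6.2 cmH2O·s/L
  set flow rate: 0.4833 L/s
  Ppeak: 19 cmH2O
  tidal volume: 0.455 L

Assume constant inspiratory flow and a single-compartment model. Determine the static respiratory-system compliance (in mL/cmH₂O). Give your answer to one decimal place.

Total PEEP = 7 cmH2O (set 6 + intrinsic 1); this is the baseline alveolar pressure.
Equation of motion (constant flow): PIP = Vt/C + R·V̇ + PEEP.
Vt/C = PIP − R·V̇ − PEEP = 19 − 6.2×0.4833 − 7 = 19 − 2.996 − 7 = 9.004 cmH2O.
C = Vt / 9.004 = 455 / 9.004 = 50.533 mL/cmH2O.

50.5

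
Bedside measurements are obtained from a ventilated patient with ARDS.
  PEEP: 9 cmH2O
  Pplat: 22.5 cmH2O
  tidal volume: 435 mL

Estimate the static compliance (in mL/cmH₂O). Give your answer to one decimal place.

Cstat = Vt / (Pplat − PEEP) = 435 / (22.5 − 9) = 435 / 13.5 = 32.222 mL/cmH2O.

32.2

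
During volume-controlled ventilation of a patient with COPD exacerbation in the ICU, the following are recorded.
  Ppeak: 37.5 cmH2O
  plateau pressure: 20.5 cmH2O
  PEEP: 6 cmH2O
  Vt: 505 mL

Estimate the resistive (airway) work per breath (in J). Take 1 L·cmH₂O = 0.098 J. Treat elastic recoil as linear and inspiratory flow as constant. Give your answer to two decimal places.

With constant inspiratory flow the resistive pressure is constant at PIP − Pplat = 37.5 − 20.5 = 17.0 cmH2O, so resistive work = 17.0 × 0.505 = 8.585 L·cmH2O.
× 0.098 J/(L·cmH2O) → 0.8413 J.

0.84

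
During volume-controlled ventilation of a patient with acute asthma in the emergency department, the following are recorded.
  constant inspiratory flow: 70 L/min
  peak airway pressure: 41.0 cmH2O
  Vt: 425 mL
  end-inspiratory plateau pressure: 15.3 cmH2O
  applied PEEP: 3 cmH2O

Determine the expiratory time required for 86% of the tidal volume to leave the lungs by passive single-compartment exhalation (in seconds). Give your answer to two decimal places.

Flow: 70 L/min ÷ 60 = 1.1667 L/s.
R = (PIP − Pplat)/V̇ = (41.0 − 15.3) / 1.1667 = 25.7/1.1667 = 22.028 cmH2O·s/L.
C = Vt/(Pplat − PEEP) = 425.0 / (15.3 − 3) = 425.0/12.3 = 34.553 mL/cmH2O.
τ = R × C = 22.028 × 0.03455 L/cmH2O = 0.7611 s.
t = −τ·ln(1 − 0.86) = −0.7611·ln(0.14) = 1.496 s.

1.50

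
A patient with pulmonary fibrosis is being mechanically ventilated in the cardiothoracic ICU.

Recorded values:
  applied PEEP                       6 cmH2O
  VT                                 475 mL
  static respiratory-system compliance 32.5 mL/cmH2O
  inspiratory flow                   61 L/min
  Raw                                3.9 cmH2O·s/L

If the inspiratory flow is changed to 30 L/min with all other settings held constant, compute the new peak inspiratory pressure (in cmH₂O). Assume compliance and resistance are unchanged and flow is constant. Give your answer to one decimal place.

22.6

Flow: 61 L/min ÷ 60 = 1.0167 L/s.
New flow: 30 L/min ÷ 60 = 0.5 L/s.
PIP = Vt/C + R·V̇ + PEEP (constant-flow equation of motion).
Only the resistive term changes: ΔPIP = R × ΔV̇ = 3.9 × (0.5 − 1.0167) = 3.9 × -0.5167 = -2.015 cmH2O.
Original PIP = 475/32.5 + 3.9×1.0167 + 6 = 24.581 cmH2O; new PIP = 24.581 + (-2.015) = 22.566 cmH2O.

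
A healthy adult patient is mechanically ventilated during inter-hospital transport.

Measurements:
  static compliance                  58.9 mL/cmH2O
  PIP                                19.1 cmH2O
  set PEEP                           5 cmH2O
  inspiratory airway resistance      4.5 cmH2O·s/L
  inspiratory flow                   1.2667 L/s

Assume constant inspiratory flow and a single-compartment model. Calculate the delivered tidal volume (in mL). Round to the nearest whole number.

Equation of motion (constant flow): PIP = Vt/C + R·V̇ + PEEP.
Vt/C = PIP − R·V̇ − PEEP = 19.1 − 5.7 − 5 = 8.4 cmH2O.
Vt = C × 8.4 = 58.9 × 8.4 = 494.76 mL.

495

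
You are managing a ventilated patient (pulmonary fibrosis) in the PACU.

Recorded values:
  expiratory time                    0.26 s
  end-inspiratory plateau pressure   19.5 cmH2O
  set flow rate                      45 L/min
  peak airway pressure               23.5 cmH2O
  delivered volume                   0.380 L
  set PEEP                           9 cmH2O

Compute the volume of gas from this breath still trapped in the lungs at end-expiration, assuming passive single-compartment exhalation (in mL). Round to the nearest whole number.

99

Flow: 45 L/min ÷ 60 = 0.75 L/s.
R = (PIP − Pplat)/V̇ = (23.5 − 19.5) / 0.75 = 4.0/0.75 = 5.333 cmH2O·s/L.
C = Vt/(Pplat − PEEP) = 380.0 / (19.5 − 9) = 380.0/10.5 = 36.19 mL/cmH2O.
τ = R × C = 5.333 × 0.03619 L/cmH2O = 0.193 s.
Fraction remaining = e^(−Te/τ) = e^(−0.26/0.193) = 0.26.
Trapped volume = 380.0 × 0.26 = 98.8 mL.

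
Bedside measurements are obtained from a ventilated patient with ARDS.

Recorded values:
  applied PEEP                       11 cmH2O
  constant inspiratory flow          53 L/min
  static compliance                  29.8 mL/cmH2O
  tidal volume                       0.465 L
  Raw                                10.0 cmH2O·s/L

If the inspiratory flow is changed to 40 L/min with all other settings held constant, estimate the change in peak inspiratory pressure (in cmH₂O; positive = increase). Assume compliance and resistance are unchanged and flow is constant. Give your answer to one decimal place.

-2.2

Flow: 53 L/min ÷ 60 = 0.8833 L/s.
New flow: 40 L/min ÷ 60 = 0.6667 L/s.
PIP = Vt/C + R·V̇ + PEEP (constant-flow equation of motion).
Only the resistive term changes: ΔPIP = R × ΔV̇ = 10.0 × (0.6667 − 0.8833) = 10.0 × -0.2166 = -2.166 cmH2O.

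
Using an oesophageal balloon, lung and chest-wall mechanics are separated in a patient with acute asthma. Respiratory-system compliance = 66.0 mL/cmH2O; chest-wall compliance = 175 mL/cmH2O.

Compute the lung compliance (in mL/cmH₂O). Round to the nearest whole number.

1/CL = 1/Crs − 1/Ccw.
1/CL = 1/66.0 − 1/175 = 0.009437.
CL = 105.97 mL/cmH2O.

106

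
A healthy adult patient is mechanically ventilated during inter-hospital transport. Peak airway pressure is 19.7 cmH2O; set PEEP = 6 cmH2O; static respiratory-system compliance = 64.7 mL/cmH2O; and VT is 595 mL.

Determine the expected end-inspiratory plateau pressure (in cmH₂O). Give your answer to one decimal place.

Pplat = PEEP + Vt / Cstat = 6 + 595 / 64.7 = 6 + 9.196 = 15.196 cmH2O.

15.2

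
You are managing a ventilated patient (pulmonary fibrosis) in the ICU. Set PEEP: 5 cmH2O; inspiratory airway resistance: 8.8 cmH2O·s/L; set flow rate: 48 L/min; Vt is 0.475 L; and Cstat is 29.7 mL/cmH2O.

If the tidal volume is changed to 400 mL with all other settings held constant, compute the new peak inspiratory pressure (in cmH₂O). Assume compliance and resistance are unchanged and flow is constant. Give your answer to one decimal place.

25.5

Flow: 48 L/min ÷ 60 = 0.8 L/s.
PIP = Vt/C + R·V̇ + PEEP (constant-flow equation of motion).
Only the elastic term changes: ΔPIP = ΔVt / C = (400 − 475) / 29.7 = -2.525 cmH2O.
Original PIP = 475/29.7 + 8.8×0.8 + 5 = 28.033 cmH2O; new PIP = 28.033 + (-2.525) = 25.508 cmH2O.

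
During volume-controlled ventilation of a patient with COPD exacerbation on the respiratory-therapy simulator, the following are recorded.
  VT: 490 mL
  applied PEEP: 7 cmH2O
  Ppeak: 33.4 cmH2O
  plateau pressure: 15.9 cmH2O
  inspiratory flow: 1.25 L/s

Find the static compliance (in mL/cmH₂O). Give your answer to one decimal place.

Cstat = Vt / (Pplat − PEEP) = 490 / (15.9 − 7) = 490 / 8.9 = 55.056 mL/cmH2O.

55.1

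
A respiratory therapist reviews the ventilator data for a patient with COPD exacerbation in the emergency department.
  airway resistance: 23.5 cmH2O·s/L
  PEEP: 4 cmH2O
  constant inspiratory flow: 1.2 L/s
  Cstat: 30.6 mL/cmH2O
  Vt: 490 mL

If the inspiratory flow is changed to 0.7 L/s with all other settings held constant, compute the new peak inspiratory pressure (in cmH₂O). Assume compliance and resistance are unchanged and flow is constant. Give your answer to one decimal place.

36.5

PIP = Vt/C + R·V̇ + PEEP (constant-flow equation of motion).
Only the resistive term changes: ΔPIP = R × ΔV̇ = 23.5 × (0.7 − 1.2) = 23.5 × -0.5 = -11.75 cmH2O.
Original PIP = 490/30.6 + 23.5×1.2 + 4 = 48.213 cmH2O; new PIP = 48.213 + (-11.75) = 36.463 cmH2O.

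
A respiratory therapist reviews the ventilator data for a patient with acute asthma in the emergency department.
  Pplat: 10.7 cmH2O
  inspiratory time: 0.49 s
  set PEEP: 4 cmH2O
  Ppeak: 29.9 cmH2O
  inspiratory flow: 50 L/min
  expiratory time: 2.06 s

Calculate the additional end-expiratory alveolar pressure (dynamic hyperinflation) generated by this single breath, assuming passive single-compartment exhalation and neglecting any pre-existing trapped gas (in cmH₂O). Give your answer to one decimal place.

1.5

Flow: 50 L/min ÷ 60 = 0.8333 L/s.
Vt = flow × Ti = 0.8333 L/s × 0.49 s × 1000 mL/L = 408.32 mL.
R = (PIP − Pplat)/V̇ = (29.9 − 10.7) / 0.8333 = 19.2/0.8333 = 23.041 cmH2O·s/L.
C = Vt/(Pplat − PEEP) = 408.32 / (10.7 − 4) = 408.32/6.7 = 60.943 mL/cmH2O.
τ = R × C = 23.041 × 0.06094 L/cmH2O = 1.404 s.
Fraction remaining = e^(−Te/τ) = e^(−2.06/1.404) = 0.2306; trapped volume = 408.32 × 0.2306 = 94.159 mL.
Additional alveolar pressure from trapping ≈ V_trapped / C = 94.159 / 60.943 = 1.545 cmH2O.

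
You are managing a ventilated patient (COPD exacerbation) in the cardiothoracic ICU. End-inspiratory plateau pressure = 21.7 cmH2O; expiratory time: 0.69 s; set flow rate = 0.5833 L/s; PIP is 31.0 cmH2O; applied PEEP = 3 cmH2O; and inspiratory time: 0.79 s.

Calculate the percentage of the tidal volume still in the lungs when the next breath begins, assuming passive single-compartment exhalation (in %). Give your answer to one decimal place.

17.3

Vt = flow × Ti = 0.5833 L/s × 0.79 s × 1000 mL/L = 460.81 mL.
R = (PIP − Pplat)/V̇ = (31.0 − 21.7) / 0.5833 = 9.3/0.5833 = 15.944 cmH2O·s/L.
C = Vt/(Pplat − PEEP) = 460.81 / (21.7 − 3) = 460.81/18.7 = 24.642 mL/cmH2O.
τ = R × C = 15.944 × 0.02464 L/cmH2O = 0.3929 s.
Fraction remaining at end-expiration = e^(−Te/τ) = e^(−0.69/0.3929) = 0.1727 → 17.27%.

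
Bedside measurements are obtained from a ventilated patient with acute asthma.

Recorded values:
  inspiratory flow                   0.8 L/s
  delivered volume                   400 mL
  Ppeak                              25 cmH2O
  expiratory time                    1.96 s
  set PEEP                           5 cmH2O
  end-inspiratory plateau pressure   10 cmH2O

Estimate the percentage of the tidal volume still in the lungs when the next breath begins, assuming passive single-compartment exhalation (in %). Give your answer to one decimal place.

R = (PIP − Pplat)/V̇ = (25 − 10) / 0.8 = 15.0/0.8 = 18.75 cmH2O·s/L.
C = Vt/(Pplat − PEEP) = 400.0 / (10 − 5) = 400.0/5.0 = 80.0 mL/cmH2O.
τ = R × C = 18.75 × 0.08 L/cmH2O = 1.5 s.
Fraction remaining at end-expiration = e^(−Te/τ) = e^(−1.96/1.5) = 0.2707 → 27.07%.

27.1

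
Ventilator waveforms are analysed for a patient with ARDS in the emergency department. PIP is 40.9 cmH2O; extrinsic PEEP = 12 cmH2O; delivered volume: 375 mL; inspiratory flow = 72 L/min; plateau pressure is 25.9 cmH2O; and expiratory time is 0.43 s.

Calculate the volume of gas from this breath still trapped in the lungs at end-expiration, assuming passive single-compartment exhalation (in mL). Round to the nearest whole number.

105

Flow: 72 L/min ÷ 60 = 1.2 L/s.
R = (PIP − Pplat)/V̇ = (40.9 − 25.9) / 1.2 = 15.0/1.2 = 12.5 cmH2O·s/L.
C = Vt/(Pplat − PEEP) = 375.0 / (25.9 − 12) = 375.0/13.9 = 26.978 mL/cmH2O.
τ = R × C = 12.5 × 0.02698 L/cmH2O = 0.3373 s.
Fraction remaining = e^(−Te/τ) = e^(−0.43/0.3373) = 0.2795.
Trapped volume = 375.0 × 0.2795 = 104.81 mL.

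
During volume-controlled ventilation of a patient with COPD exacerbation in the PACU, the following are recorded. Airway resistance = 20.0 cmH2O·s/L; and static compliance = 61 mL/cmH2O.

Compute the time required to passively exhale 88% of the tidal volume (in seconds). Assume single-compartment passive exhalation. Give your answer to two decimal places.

2.59

τ = R × C = 20.0 × 61 mL/cmH2O = 20.0 × 0.061 L/cmH2O = 1.22 s.
Exhaled fraction f = 1 − e^(−t/τ) → t = −τ·ln(1 − f) = −1.22·ln(0.12) = 2.587 s.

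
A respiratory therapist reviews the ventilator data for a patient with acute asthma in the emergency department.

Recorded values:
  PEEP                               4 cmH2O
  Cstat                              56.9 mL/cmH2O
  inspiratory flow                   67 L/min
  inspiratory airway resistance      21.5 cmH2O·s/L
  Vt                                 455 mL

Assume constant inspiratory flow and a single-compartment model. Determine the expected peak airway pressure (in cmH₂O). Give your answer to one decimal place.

36.0

Flow: 67 L/min ÷ 60 = 1.1167 L/s.
Equation of motion (constant flow): PIP = Vt/C + R·V̇ + PEEP.
PIP = 455/56.9 + 21.5×1.1167 + 4 = 7.996 + 24.009 + 4 = 36.005 cmH2O.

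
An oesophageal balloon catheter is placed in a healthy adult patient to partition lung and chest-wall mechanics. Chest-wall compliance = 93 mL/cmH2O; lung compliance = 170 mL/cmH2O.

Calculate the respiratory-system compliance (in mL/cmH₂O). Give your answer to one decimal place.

60.1

Lung and chest wall are elastances in series: 1/Crs = 1/CL + 1/Ccw.
1/Crs = 1/170 + 1/93 = 0.01664.
Crs = 60.096 mL/cmH2O.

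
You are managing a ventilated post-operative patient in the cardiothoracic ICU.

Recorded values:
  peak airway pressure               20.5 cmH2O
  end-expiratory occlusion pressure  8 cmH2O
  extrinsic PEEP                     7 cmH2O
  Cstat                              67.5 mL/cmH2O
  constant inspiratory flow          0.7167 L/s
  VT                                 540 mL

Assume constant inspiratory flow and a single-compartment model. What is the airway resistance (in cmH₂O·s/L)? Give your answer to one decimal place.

6.3

Total PEEP = 8 cmH2O (set 7 + intrinsic 1); this is the baseline alveolar pressure.
Equation of motion (constant flow): PIP = Vt/C + R·V̇ + PEEP.
R·V̇ = PIP − Vt/C − PEEP = 20.5 − 540/67.5 − 8 = 20.5 − 8.0 − 8 = 4.5 cmH2O.
R = 4.5 / 0.7167 = 6.279 cmH2O·s/L.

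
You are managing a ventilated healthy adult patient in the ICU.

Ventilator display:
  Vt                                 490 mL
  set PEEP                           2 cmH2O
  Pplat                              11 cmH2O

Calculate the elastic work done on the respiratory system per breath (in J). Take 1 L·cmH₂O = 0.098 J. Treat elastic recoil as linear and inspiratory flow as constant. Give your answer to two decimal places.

Elastic work ≈ ½ × (Pplat − PEEP) × Vt = 0.5 × (11 − 2) × 0.490 L = 0.5 × 9.0 × 0.490 = 2.205 L·cmH2O.
× 0.098 J/(L·cmH2O) → 0.2161 J.

0.22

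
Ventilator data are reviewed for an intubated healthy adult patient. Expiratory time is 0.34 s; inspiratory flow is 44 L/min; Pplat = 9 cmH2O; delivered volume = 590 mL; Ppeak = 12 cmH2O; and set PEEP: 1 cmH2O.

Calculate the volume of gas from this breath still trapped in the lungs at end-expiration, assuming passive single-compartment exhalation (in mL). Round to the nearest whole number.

Flow: 44 L/min ÷ 60 = 0.7333 L/s.
R = (PIP − Pplat)/V̇ = (12 − 9) / 0.7333 = 3.0/0.7333 = 4.091 cmH2O·s/L.
C = Vt/(Pplat − PEEP) = 590.0 / (9 − 1) = 590.0/8.0 = 73.75 mL/cmH2O.
τ = R × C = 4.091 × 0.07375 L/cmH2O = 0.3017 s.
Fraction remaining = e^(−Te/τ) = e^(−0.34/0.3017) = 0.324.
Trapped volume = 590.0 × 0.324 = 191.16 mL.

191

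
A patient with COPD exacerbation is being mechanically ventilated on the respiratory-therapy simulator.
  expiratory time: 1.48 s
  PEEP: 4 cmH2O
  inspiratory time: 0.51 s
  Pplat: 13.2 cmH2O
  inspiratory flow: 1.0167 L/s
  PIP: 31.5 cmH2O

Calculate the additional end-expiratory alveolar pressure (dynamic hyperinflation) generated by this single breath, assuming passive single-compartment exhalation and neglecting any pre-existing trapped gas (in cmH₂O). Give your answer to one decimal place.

2.1

Vt = flow × Ti = 1.0167 L/s × 0.51 s × 1000 mL/L = 518.52 mL.
R = (PIP − Pplat)/V̇ = (31.5 − 13.2) / 1.0167 = 18.3/1.0167 = 17.999 cmH2O·s/L.
C = Vt/(Pplat − PEEP) = 518.52 / (13.2 − 4) = 518.52/9.2 = 56.361 mL/cmH2O.
τ = R × C = 17.999 × 0.05636 L/cmH2O = 1.014 s.
Fraction remaining = e^(−Te/τ) = e^(−1.48/1.014) = 0.2323; trapped volume = 518.52 × 0.2323 = 120.45 mL.
Additional alveolar pressure from trapping ≈ V_trapped / C = 120.45 / 56.361 = 2.137 cmH2O.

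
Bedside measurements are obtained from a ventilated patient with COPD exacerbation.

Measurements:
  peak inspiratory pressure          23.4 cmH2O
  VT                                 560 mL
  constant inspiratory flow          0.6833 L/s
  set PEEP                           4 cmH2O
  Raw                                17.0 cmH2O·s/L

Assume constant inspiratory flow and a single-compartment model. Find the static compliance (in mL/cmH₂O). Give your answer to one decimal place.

71.9

Equation of motion (constant flow): PIP = Vt/C + R·V̇ + PEEP.
Vt/C = PIP − R·V̇ − PEEP = 23.4 − 17.0×0.6833 − 4 = 23.4 − 11.616 − 4 = 7.784 cmH2O.
C = Vt / 7.784 = 560 / 7.784 = 71.942 mL/cmH2O.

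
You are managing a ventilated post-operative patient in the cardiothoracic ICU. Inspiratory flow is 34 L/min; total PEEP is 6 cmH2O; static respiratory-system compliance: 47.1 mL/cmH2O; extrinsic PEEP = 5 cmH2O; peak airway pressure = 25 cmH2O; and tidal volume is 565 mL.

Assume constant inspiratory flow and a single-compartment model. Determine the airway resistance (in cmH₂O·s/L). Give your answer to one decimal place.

12.4

Flow: 34 L/min ÷ 60 = 0.5667 L/s.
Total PEEP = 6 cmH2O (set 5 + intrinsic 1); this is the baseline alveolar pressure.
Equation of motion (constant flow): PIP = Vt/C + R·V̇ + PEEP.
R·V̇ = PIP − Vt/C − PEEP = 25 − 565/47.1 − 6 = 25 − 11.996 − 6 = 7.004 cmH2O.
R = 7.004 / 0.5667 = 12.359 cmH2O·s/L.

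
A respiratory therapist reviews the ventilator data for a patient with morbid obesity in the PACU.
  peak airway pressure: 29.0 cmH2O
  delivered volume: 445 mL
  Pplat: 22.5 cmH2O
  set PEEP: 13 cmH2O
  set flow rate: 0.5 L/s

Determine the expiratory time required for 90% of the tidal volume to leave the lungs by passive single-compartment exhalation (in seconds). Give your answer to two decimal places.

1.40

R = (PIP − Pplat)/V̇ = (29.0 − 22.5) / 0.5 = 6.5/0.5 = 13.0 cmH2O·s/L.
C = Vt/(Pplat − PEEP) = 445.0 / (22.5 − 13) = 445.0/9.5 = 46.842 mL/cmH2O.
τ = R × C = 13.0 × 0.04684 L/cmH2O = 0.6089 s.
t = −τ·ln(1 − 0.90) = −0.6089·ln(0.1) = 1.402 s.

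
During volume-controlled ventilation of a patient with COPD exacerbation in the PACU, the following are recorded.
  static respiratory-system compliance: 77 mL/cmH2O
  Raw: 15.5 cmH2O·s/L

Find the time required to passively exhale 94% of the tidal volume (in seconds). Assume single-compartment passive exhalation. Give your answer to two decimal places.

τ = R × C = 15.5 × 77 mL/cmH2O = 15.5 × 0.077 L/cmH2O = 1.194 s.
Exhaled fraction f = 1 − e^(−t/τ) → t = −τ·ln(1 − f) = −1.194·ln(0.06) = 3.359 s.

3.36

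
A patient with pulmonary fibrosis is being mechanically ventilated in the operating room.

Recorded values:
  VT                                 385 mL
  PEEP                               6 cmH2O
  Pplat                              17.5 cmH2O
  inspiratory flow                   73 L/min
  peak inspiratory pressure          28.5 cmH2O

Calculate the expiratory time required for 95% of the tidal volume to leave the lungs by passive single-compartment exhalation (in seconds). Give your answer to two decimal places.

Flow: 73 L/min ÷ 60 = 1.2167 L/s.
R = (PIP − Pplat)/V̇ = (28.5 − 17.5) / 1.2167 = 11.0/1.2167 = 9.041 cmH2O·s/L.
C = Vt/(Pplat − PEEP) = 385.0 / (17.5 − 6) = 385.0/11.5 = 33.478 mL/cmH2O.
τ = R × C = 9.041 × 0.03348 L/cmH2O = 0.3027 s.
t = −τ·ln(1 − 0.95) = −0.3027·ln(0.05) = 0.9068 s.

0.91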